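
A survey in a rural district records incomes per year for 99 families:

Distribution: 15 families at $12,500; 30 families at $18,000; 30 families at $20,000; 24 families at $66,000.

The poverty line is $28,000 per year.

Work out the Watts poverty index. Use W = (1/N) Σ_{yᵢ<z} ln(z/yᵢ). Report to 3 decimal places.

Below the line: 15×$12,500, 30×$18,000, 30×$20,000 (q = 75 of N = 99).
Log gaps: ln(28000/12500) = 0.8065 (×15); ln(28000/18000) = 0.4418 (×30); ln(28000/20000) = 0.3365 (×30).
W = 35.446288 / 99 = 0.358.

0.358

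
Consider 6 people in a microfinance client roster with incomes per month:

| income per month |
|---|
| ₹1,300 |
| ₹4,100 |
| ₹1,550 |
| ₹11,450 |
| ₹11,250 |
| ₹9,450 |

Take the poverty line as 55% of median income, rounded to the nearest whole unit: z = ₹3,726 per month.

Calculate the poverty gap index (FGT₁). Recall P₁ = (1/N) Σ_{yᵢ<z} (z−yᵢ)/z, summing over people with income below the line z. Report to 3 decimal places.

0.206

Below the line: ₹1,300, ₹1,550 (q = 2 of N = 6).
Relative gaps: (3726−1300)/3726 = 0.6511; (3726−1550)/3726 = 0.5840.
Sum of shortfalls = 1.235105; P₁ averages over all N: 1.235105 / 6 = 0.206.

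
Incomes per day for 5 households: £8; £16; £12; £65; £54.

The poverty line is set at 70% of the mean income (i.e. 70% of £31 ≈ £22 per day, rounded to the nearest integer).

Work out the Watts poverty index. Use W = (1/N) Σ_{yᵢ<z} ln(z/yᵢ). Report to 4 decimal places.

Below z: £8, £12, £16 (q = 3 of N = 5).
ln(z/y) terms: ln(22/8) = 1.0116; ln(22/12) = 0.6061; ln(22/16) = 0.3185.
W = 1.936190 / 5 = 0.3872.

0.3872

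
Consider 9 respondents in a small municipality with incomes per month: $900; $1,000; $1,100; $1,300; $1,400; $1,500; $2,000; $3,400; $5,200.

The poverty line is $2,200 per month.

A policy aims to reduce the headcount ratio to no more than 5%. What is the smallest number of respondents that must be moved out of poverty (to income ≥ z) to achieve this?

7 of the 9 respondents are poor, so H = 7/9 = 0.778.
A headcount ratio of at most 5% allows at most ⌊0.05 × 9⌋ = 0 poor respondents.
So at least 7 − 0 = 7 must be lifted.

7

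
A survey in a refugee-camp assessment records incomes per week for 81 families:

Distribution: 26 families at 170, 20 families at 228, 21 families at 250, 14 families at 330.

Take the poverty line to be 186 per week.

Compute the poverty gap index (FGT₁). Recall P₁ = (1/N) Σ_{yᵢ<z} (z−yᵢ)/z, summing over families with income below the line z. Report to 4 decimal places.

Poor units: 26×170 (q = 26 of N = 81).
Shortfall ratios: (186−170)/186 = 0.0860 (×26).
Σ = 2.236559. Dividing by the full population N = 81 gives P₁ = 0.0276.

0.0276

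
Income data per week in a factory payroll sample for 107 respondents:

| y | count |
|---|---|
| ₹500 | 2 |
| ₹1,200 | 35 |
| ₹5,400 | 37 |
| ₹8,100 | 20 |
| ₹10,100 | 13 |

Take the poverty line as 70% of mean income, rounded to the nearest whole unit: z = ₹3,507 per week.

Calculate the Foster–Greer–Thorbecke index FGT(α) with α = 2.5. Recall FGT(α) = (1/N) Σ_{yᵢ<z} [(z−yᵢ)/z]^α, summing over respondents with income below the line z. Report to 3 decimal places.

0.128

Below the line: 2×₹500, 35×₹1,200 (q = 37 of N = 107).
Gap ratios (z−y)/z: (3507−500)/3507 = 0.8574 (×2); (3507−1200)/3507 = 0.6578 (×35).
Raised to α = 2.5: 0.68076 (×2); 0.35098 (×35).
Sum = 13.645741; FGT(2.5) = 13.645741 / 107 = 0.128.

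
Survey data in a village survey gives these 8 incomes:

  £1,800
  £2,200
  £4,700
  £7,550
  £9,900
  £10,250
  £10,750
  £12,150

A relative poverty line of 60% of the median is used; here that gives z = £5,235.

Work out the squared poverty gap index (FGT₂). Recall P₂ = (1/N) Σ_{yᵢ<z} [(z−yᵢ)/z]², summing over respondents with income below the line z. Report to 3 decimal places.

0.097

Poor units: £1,800, £2,200, £4,700 (q = 3 of N = 8).
Gap ratios (z−y)/z: (5235−1800)/5235 = 0.6562; (5235−2200)/5235 = 0.5798; (5235−4700)/5235 = 0.1022.
Squared: 0.4305; 0.3361; 0.0104.
Sum = 0.777103; P₂ = 0.777103 / 8 = 0.097.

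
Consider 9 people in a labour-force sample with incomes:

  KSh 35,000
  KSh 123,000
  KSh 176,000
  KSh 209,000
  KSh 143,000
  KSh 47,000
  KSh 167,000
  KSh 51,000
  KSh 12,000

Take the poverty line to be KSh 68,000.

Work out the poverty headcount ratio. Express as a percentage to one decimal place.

44.4%

4 of the 9 people have income below KSh 68,000.
H = 4/9 = 44.4%.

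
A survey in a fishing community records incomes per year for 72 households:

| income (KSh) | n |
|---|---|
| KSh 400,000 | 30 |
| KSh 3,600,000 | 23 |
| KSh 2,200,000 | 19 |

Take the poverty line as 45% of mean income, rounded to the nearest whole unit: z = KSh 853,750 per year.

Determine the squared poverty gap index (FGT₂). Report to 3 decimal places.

Below z: 30×KSh 400,000 (q = 30 of N = 72).
Normalized shortfalls: (853750−400000)/853750 = 0.5315 (×30).
Squared: 0.2825 (×30).
Sum = 8.474090; P₂ = 8.474090 / 72 = 0.118.

0.118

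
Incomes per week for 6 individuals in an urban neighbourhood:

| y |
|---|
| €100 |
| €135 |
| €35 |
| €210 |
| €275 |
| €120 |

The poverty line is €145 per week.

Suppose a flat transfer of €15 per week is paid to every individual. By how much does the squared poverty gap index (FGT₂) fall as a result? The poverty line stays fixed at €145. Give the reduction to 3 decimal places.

Before: below the line — €35, €100, €120, €135; squared poverty gap index (FGT₂) = 0.11772.
After the €15 transfer: below the line — €50, €115, €135; squared poverty gap index (FGT₂) = 0.07947.
Reduction = 0.11772 − 0.07947 = 0.038.

0.038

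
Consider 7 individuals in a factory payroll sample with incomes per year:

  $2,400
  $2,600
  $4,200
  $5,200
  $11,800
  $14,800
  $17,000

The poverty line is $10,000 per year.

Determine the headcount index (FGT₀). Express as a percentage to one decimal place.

4 of the 7 individuals have income below $10,000.
H = 4/7 = 57.1%.

57.1%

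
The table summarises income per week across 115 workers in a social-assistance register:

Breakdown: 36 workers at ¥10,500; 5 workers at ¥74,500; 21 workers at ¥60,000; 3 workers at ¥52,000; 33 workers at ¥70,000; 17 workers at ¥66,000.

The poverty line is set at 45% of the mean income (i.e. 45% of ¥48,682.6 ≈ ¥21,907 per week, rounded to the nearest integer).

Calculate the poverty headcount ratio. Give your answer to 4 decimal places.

0.3130

36 of the 115 workers have income below ¥21,907.
H = 36/115 = 0.3130.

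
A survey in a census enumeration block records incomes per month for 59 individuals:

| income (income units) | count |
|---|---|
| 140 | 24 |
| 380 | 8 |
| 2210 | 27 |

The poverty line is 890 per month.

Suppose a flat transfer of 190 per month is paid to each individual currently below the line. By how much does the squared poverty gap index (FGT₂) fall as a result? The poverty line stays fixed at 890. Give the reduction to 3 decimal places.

Before: below the line — 24×140, 8×380; squared poverty gap index (FGT₂) = 0.33339.
After the 190 transfer: below the line — 24×330, 8×570; squared poverty gap index (FGT₂) = 0.17858.
Reduction = 0.33339 − 0.17858 = 0.155.

0.155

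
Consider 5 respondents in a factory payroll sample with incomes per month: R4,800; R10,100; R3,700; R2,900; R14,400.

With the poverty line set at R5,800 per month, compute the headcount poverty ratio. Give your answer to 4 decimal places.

3 of the 5 respondents have income below R5,800.
H = 3/5 = 0.6000.

0.6000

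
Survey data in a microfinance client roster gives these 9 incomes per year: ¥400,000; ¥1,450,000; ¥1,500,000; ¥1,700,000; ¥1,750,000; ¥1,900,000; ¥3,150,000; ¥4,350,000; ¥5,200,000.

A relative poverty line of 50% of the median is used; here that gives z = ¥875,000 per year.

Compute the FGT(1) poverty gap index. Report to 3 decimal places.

Below z: ¥400,000 (q = 1 of N = 9).
Normalized shortfalls: (875000−400000)/875000 = 0.5429.
Sum of shortfalls = 0.542857; P₁ averages over all N: 0.542857 / 9 = 0.060.

0.060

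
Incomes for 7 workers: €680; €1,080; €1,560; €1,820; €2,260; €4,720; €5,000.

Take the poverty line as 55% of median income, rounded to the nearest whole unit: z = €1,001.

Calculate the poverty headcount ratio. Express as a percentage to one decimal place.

1 of the 7 workers have income below €1,001.
H = 1/7 = 14.3%.

14.3%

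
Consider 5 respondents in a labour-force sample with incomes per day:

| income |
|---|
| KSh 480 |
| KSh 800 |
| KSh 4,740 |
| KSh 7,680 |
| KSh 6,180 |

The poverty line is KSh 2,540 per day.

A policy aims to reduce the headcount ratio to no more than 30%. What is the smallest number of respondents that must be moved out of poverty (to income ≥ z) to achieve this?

1

2 of the 5 respondents are poor, so H = 2/5 = 0.400.
A headcount ratio of at most 30% allows at most ⌊0.30 × 5⌋ = 1 poor respondents.
So at least 2 − 1 = 1 must be lifted.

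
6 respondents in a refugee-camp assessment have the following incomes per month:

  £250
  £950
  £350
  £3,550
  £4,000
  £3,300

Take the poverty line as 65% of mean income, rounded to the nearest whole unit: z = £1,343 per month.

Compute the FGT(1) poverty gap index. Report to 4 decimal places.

0.3076

Poor units: £250, £350, £950 (q = 3 of N = 6).
Shortfall ratios: (1343−250)/1343 = 0.8138; (1343−350)/1343 = 0.7394; (1343−950)/1343 = 0.2926.
Sum of shortfalls = 1.845867; P₁ averages over all N: 1.845867 / 6 = 0.3076.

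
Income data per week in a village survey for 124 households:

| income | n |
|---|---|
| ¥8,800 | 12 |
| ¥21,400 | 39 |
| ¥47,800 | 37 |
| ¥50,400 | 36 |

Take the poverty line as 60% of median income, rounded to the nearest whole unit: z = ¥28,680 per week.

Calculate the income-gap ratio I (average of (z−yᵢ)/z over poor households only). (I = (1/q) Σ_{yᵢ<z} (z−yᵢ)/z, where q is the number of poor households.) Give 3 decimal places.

0.357

Below z: 12×¥8,800, 39×¥21,400 (q = 51 of N = 124).
Shortfall ratios (z−y)/z: 0.6932 (×12), 0.2538 (×39); sum = 18.217573.
I averages over the q = 51 poor units only: 18.217573 / 51 = 0.357.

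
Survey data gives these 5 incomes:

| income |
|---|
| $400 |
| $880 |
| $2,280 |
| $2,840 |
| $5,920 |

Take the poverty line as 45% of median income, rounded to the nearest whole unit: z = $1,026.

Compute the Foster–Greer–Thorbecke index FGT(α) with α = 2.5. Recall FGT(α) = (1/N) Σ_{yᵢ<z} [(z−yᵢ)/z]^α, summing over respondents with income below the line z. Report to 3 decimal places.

Incomes under z: $400, $880 (q = 2 of N = 5).
Gap ratios (z−y)/z: (1026−400)/1026 = 0.6101; (1026−880)/1026 = 0.1423.
Raised to α = 2.5: 0.29078; 0.00764.
Sum = 0.298421; FGT(2.5) = 0.298421 / 5 = 0.060.

0.060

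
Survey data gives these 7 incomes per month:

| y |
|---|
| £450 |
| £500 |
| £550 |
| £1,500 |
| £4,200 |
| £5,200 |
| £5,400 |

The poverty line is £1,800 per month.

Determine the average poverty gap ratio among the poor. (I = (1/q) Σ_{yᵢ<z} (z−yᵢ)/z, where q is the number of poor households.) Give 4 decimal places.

0.5833

Below the line: £450, £500, £550, £1,500 (q = 4 of N = 7).
Relative gaps: 0.7500, 0.7222, 0.6944, 0.1667; sum = 2.333333.
I averages over the q = 4 poor units only: 2.333333 / 4 = 0.5833.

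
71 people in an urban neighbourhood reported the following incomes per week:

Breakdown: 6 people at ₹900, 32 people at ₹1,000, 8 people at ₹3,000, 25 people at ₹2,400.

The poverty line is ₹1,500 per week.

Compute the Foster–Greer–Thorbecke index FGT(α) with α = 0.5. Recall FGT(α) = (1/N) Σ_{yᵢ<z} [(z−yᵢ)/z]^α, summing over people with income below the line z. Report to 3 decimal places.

0.314

Incomes under z: 6×₹900, 32×₹1,000 (q = 38 of N = 71).
Shortfall ratios: (1500−900)/1500 = 0.4000 (×6); (1500−1000)/1500 = 0.3333 (×32).
Raised to α = 0.5: 0.63246 (×6); 0.57735 (×32).
Sum = 22.269942; FGT(0.5) = 22.269942 / 71 = 0.314.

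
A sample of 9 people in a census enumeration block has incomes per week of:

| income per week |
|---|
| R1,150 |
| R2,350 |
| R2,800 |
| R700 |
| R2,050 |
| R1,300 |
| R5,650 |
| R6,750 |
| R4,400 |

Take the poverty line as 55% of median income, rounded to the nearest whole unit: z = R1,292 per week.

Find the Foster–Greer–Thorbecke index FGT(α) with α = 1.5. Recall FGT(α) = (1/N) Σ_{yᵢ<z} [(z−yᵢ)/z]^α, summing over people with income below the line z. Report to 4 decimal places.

0.0385

Poor units: R700, R1,150 (q = 2 of N = 9).
Gap ratios (z−y)/z: (1292−700)/1292 = 0.4582; (1292−1150)/1292 = 0.1099.
Raised to α = 1.5: 0.31016; 0.03644.
Sum = 0.346599; FGT(1.5) = 0.346599 / 9 = 0.0385.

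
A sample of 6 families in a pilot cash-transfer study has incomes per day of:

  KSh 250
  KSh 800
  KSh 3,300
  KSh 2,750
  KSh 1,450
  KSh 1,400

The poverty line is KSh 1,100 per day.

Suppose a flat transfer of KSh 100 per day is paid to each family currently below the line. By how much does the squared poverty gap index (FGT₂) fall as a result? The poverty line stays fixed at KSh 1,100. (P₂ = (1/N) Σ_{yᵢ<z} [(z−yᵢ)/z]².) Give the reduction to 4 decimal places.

0.0289

Before: below the line — KSh 250, KSh 800; squared poverty gap index (FGT₂) = 0.111915.
After the KSh 100 transfer: below the line — KSh 350, KSh 900; squared poverty gap index (FGT₂) = 0.082989.
Reduction = 0.111915 − 0.082989 = 0.0289.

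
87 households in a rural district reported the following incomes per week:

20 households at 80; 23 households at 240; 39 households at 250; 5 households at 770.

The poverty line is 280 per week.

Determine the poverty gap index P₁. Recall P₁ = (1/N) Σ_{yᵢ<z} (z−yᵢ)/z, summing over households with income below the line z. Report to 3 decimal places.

0.250

Incomes under z: 20×80, 23×240, 39×250 (q = 82 of N = 87).
Relative gaps: (280−80)/280 = 0.7143 (×20); (280−240)/280 = 0.1429 (×23); (280−250)/280 = 0.1071 (×39).
Σ = 21.750000. Dividing by the full population N = 87 gives P₁ = 0.250.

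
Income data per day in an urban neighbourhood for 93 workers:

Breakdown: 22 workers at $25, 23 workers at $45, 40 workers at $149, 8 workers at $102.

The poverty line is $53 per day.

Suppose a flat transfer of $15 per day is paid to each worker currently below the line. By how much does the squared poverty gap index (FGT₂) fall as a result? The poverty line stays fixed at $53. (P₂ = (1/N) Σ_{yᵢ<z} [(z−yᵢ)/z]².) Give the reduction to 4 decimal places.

Before: below the line — 22×$25, 23×$45; squared poverty gap index (FGT₂) = 0.071659.
After the $15 transfer: below the line — 22×$40; squared poverty gap index (FGT₂) = 0.014232.
Reduction = 0.071659 − 0.014232 = 0.0574.

0.0574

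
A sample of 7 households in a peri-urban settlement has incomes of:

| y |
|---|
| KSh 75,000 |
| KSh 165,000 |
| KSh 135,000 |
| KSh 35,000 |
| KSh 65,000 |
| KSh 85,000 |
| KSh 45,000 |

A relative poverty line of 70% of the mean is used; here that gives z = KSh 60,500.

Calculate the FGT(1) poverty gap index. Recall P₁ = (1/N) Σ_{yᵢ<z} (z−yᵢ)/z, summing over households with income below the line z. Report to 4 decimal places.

Incomes under z: KSh 35,000, KSh 45,000 (q = 2 of N = 7).
Shortfall ratios: (60500−35000)/60500 = 0.4215; (60500−45000)/60500 = 0.2562.
Sum of shortfalls = 0.677686; P₁ averages over all N: 0.677686 / 7 = 0.0968.

0.0968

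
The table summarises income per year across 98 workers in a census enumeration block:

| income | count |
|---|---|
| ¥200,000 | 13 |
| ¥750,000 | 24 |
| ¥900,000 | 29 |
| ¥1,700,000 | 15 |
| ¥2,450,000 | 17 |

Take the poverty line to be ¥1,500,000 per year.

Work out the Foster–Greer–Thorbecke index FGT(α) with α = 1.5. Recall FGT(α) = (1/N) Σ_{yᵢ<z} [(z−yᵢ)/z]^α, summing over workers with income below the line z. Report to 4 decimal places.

0.2685

Poor units: 13×¥200,000, 24×¥750,000, 29×¥900,000 (q = 66 of N = 98).
Relative gaps: (1500000−200000)/1500000 = 0.8667 (×13); (1500000−750000)/1500000 = 0.5000 (×24); (1500000−900000)/1500000 = 0.4000 (×29).
Raised to α = 1.5: 0.80682 (×13); 0.35355 (×24); 0.25298 (×29).
Sum = 26.310461; FGT(1.5) = 26.310461 / 98 = 0.2685.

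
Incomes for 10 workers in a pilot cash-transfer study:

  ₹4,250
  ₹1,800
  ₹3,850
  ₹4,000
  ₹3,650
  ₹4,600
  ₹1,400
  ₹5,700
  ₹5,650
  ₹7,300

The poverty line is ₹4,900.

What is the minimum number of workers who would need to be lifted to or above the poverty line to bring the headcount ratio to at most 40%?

3

Currently q = 7 of N = 10 are below the line (H = 0.700).
A headcount ratio of at most 40% allows at most ⌊0.40 × 10⌋ = 4 poor workers.
So at least 7 − 4 = 3 must be lifted.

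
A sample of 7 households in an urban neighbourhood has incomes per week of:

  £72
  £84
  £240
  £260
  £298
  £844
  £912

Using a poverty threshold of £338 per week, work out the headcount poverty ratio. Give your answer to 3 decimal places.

0.714

5 of the 7 households have income below £338.
H = 5/7 = 0.714.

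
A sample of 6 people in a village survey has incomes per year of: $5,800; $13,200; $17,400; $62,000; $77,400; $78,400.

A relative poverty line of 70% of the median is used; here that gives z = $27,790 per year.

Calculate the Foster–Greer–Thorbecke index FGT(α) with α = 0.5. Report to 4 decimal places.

Incomes under z: $5,800, $13,200, $17,400 (q = 3 of N = 6).
Gap ratios (z−y)/z: (27790−5800)/27790 = 0.7913; (27790−13200)/27790 = 0.5250; (27790−17400)/27790 = 0.3739.
Raised to α = 0.5: 0.88955; 0.72458; 0.61145.
Sum = 2.225574; FGT(0.5) = 2.225574 / 6 = 0.3709.

0.3709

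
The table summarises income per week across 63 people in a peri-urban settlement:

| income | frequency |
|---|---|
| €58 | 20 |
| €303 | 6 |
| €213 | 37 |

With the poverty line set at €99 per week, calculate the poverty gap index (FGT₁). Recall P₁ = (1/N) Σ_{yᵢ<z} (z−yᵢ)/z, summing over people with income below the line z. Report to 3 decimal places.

0.131

Below z: 20×€58 (q = 20 of N = 63).
Shortfall ratios: (99−58)/99 = 0.4141 (×20).
Sum of shortfalls = 8.282828; P₁ averages over all N: 8.282828 / 63 = 0.131.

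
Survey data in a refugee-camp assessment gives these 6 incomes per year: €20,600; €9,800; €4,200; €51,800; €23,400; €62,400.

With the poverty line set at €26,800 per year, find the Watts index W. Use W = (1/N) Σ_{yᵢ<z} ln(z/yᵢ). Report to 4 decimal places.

0.5430

Below the line: €4,200, €9,800, €20,600, €23,400 (q = 4 of N = 6).
ln(z/y) terms: ln(26800/4200) = 1.8533; ln(26800/9800) = 1.0060; ln(26800/20600) = 0.2631; ln(26800/23400) = 0.1357.
W = 3.258114 / 6 = 0.5430.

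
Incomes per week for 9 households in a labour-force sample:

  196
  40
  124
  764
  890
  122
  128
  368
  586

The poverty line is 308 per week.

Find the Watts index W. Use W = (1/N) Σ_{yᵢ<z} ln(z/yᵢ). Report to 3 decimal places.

Below the line: 40, 122, 124, 128, 196 (q = 5 of N = 9).
Log gaps: ln(308/40) = 2.0412; ln(308/122) = 0.9261; ln(308/124) = 0.9098; ln(308/128) = 0.8781; ln(308/196) = 0.4520.
W = 5.207172 / 9 = 0.579.

0.579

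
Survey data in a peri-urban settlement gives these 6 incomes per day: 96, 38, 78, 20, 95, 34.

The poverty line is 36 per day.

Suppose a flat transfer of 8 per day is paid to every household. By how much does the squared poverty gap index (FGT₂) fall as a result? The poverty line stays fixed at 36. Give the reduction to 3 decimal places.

0.025

Before: below the line — 20, 34; squared poverty gap index (FGT₂) = 0.03344.
After the 8 transfer: below the line — 28; squared poverty gap index (FGT₂) = 0.00823.
Reduction = 0.03344 − 0.00823 = 0.025.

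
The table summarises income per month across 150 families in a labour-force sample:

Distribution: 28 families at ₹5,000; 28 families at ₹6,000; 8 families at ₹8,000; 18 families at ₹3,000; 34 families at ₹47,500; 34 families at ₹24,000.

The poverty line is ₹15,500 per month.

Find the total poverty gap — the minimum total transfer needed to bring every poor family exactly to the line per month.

Below z: 18×₹3,000, 28×₹5,000, 28×₹6,000, 8×₹8,000 (q = 82 of N = 150).
Individual gaps: 18×(15500−3000) = 225000; 28×(15500−5000) = 294000; 28×(15500−6000) = 266000; 8×(15500−8000) = 60000.
Aggregate gap = ₹845,000.

₹845,000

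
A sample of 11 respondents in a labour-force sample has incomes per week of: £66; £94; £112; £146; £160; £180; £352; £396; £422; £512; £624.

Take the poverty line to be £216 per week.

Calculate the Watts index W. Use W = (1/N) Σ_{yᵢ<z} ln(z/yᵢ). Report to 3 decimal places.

0.323

Poor units: £66, £94, £112, £146, £160, £180 (q = 6 of N = 11).
Log shortfalls: ln(216/66) = 1.1856; ln(216/94) = 0.8320; ln(216/112) = 0.6568; ln(216/146) = 0.3917; ln(216/160) = 0.3001; ln(216/180) = 0.1823.
W = 3.548485 / 11 = 0.323.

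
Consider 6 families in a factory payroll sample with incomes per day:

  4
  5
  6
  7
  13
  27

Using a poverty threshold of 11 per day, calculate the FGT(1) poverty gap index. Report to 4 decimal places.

0.3333

Incomes under z: 4, 5, 6, 7 (q = 4 of N = 6).
Relative gaps: (11−4)/11 = 0.6364; (11−5)/11 = 0.5455; (11−6)/11 = 0.4545; (11−7)/11 = 0.3636.
Sum of shortfalls = 2.000000; P₁ averages over all N: 2.000000 / 6 = 0.3333.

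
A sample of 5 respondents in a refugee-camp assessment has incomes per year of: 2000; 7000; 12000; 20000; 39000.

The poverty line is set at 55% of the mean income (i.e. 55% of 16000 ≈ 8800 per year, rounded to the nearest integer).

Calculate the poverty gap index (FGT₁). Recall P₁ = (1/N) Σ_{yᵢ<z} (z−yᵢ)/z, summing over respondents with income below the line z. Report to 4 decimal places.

0.1955

Below z: 2000, 7000 (q = 2 of N = 5).
Gap ratios (z−y)/z: (8800−2000)/8800 = 0.7727; (8800−7000)/8800 = 0.2045.
Σ = 0.977273. Dividing by the full population N = 5 gives P₁ = 0.1955.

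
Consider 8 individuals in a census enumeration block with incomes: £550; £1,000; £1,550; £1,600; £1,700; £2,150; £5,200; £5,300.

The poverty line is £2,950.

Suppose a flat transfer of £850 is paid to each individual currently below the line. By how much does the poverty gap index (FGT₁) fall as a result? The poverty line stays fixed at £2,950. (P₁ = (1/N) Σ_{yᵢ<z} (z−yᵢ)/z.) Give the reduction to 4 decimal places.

0.2140

Before: below the line — £550, £1,000, £1,550, £1,600, £1,700, £2,150; poverty gap index (FGT₁) = 0.387712.
After the £850 transfer: below the line — £1,400, £1,850, £2,400, £2,450, £2,550; poverty gap index (FGT₁) = 0.173729.
Reduction = 0.387712 − 0.173729 = 0.2140.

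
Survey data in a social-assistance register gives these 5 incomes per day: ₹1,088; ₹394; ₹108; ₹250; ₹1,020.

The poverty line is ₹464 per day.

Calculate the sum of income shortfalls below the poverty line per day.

Poor units: ₹108, ₹250, ₹394 (q = 3 of N = 5).
Individual gaps: 464−108 = 356; 464−250 = 214; 464−394 = 70.
Aggregate gap = ₹640.

₹640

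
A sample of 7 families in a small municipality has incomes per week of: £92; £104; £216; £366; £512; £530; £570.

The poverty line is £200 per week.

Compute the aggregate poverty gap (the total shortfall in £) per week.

Below the line: £92, £104 (q = 2 of N = 7).
Individual gaps: 200−92 = 108; 200−104 = 96.
Aggregate gap = £204.

£204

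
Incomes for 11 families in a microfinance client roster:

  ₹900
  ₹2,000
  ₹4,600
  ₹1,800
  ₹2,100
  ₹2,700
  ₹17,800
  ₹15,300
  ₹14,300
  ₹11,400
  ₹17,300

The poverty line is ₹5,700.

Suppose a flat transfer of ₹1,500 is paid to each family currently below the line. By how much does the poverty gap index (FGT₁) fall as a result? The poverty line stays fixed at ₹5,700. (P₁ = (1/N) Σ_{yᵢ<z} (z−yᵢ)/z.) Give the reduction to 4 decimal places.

0.1372

Before: below the line — ₹900, ₹1,800, ₹2,000, ₹2,100, ₹2,700, ₹4,600; poverty gap index (FGT₁) = 0.320574.
After the ₹1,500 transfer: below the line — ₹2,400, ₹3,300, ₹3,500, ₹3,600, ₹4,200; poverty gap index (FGT₁) = 0.183413.
Reduction = 0.320574 − 0.183413 = 0.1372.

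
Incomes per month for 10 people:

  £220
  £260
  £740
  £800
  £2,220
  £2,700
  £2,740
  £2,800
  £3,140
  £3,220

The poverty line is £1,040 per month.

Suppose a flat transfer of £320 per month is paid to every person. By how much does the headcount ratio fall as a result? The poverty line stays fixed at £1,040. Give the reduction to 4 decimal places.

0.2000

Before: below the line — £220, £260, £740, £800; headcount ratio = 0.400000.
After the £320 transfer: below the line — £540, £580; headcount ratio = 0.200000.
Reduction = 0.400000 − 0.200000 = 0.2000.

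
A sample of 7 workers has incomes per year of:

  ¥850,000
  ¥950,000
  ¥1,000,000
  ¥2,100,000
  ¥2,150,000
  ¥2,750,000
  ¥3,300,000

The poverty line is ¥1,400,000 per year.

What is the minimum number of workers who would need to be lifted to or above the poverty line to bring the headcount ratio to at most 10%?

Currently q = 3 of N = 7 are below the line (H = 0.429).
A headcount ratio of at most 10% allows at most ⌊0.10 × 7⌋ = 0 poor workers.
So at least 3 − 0 = 3 must be lifted.

3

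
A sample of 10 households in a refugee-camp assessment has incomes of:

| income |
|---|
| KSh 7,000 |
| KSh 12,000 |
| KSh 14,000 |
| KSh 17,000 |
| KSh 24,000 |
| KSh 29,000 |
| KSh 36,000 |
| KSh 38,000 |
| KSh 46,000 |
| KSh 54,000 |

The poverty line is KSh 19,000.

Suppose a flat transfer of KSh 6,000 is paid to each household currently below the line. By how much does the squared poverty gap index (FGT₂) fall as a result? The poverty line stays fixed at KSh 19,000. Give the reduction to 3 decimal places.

0.051

Before: below the line — KSh 7,000, KSh 12,000, KSh 14,000, KSh 17,000; squared poverty gap index (FGT₂) = 0.06150.
After the KSh 6,000 transfer: below the line — KSh 13,000, KSh 18,000; squared poverty gap index (FGT₂) = 0.01025.
Reduction = 0.06150 − 0.01025 = 0.051.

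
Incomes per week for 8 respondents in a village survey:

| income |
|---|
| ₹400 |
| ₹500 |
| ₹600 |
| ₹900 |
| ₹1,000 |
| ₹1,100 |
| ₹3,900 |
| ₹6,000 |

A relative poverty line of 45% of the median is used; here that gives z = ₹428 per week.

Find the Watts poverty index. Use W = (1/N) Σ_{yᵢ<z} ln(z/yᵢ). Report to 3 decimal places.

0.008

Below z: ₹400 (q = 1 of N = 8).
Log gaps: ln(428/400) = 0.0677.
W = 0.067659 / 8 = 0.008.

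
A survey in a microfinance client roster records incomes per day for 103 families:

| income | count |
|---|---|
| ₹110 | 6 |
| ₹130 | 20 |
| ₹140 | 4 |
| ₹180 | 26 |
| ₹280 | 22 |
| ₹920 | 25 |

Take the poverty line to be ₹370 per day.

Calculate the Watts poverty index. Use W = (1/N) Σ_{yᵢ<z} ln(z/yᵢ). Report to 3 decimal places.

Incomes under z: 6×₹110, 20×₹130, 4×₹140, 26×₹180, 22×₹280 (q = 78 of N = 103).
Log shortfalls: ln(370/110) = 1.2130 (×6); ln(370/130) = 1.0460 (×20); ln(370/140) = 0.9719 (×4); ln(370/180) = 0.7205 (×26); ln(370/280) = 0.2787 (×22).
W = 56.950844 / 103 = 0.553.

0.553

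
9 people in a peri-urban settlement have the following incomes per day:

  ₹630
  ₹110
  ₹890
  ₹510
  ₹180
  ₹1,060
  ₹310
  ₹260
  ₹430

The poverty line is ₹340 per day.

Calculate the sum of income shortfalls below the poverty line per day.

₹500

Below the line: ₹110, ₹180, ₹260, ₹310 (q = 4 of N = 9).
Individual gaps: 340−110 = 230; 340−180 = 160; 340−260 = 80; 340−310 = 30.
Aggregate gap = ₹500.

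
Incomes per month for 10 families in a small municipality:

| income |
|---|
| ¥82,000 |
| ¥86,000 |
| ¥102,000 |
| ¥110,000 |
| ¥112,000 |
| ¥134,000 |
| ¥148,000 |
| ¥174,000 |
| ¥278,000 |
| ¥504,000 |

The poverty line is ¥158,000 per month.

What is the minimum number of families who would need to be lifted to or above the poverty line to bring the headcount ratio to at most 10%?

6

7 of the 10 families are poor, so H = 7/10 = 0.700.
A headcount ratio of at most 10% allows at most ⌊0.10 × 10⌋ = 1 poor families.
So at least 7 − 1 = 6 must be lifted.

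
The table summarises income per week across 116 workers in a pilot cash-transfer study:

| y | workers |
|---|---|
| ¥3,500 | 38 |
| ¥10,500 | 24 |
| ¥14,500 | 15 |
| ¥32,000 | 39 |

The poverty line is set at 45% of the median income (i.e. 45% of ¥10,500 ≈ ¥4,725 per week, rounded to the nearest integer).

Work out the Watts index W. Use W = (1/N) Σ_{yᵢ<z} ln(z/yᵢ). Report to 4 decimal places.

0.0983

Below z: 38×¥3,500 (q = 38 of N = 116).
ln(z/y) terms: ln(4725/3500) = 0.3001 (×38).
W = 11.403975 / 116 = 0.0983.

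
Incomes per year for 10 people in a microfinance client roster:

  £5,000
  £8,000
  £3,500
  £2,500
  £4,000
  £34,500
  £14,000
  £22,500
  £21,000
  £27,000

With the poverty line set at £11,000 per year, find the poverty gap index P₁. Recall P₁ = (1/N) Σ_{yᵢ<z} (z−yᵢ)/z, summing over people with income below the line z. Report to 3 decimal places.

Below the line: £2,500, £3,500, £4,000, £5,000, £8,000 (q = 5 of N = 10).
Normalized shortfalls: (11000−2500)/11000 = 0.7727; (11000−3500)/11000 = 0.6818; (11000−4000)/11000 = 0.6364; (11000−5000)/11000 = 0.5455; (11000−8000)/11000 = 0.2727.
Σ = 2.909091. Dividing by the full population N = 10 gives P₁ = 0.291.

0.291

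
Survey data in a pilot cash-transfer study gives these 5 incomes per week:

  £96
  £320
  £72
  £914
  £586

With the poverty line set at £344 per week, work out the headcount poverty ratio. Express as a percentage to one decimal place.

60.0%

3 of the 5 people have income below £344.
H = 3/5 = 60.0%.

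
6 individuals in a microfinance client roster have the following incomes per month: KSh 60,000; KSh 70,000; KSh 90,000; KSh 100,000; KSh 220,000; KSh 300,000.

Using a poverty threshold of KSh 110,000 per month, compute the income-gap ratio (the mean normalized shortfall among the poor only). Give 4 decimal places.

Poor units: KSh 60,000, KSh 70,000, KSh 90,000, KSh 100,000 (q = 4 of N = 6).
Shortfall ratios (z−y)/z: 0.4545, 0.3636, 0.1818, 0.0909; sum = 1.090909.
The income-gap ratio divides by q (the poor only): 1.090909 / 4 = 0.2727.

0.2727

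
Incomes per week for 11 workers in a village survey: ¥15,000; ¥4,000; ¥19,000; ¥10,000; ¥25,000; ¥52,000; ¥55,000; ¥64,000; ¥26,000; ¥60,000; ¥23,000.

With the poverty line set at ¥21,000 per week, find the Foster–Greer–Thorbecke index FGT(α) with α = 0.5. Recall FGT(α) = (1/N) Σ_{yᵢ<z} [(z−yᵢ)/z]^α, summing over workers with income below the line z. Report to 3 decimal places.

0.224

Poor units: ¥4,000, ¥10,000, ¥15,000, ¥19,000 (q = 4 of N = 11).
Shortfall ratios: (21000−4000)/21000 = 0.8095; (21000−10000)/21000 = 0.5238; (21000−15000)/21000 = 0.2857; (21000−19000)/21000 = 0.0952.
Raised to α = 0.5: 0.89974; 0.72375; 0.53452; 0.30861.
Sum = 2.466611; FGT(0.5) = 2.466611 / 11 = 0.224.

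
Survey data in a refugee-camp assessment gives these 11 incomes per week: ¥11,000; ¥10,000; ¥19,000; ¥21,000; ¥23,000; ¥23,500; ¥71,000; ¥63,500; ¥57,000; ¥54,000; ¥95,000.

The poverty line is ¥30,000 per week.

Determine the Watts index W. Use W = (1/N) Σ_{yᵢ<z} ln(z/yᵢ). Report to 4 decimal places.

Below the line: ¥10,000, ¥11,000, ¥19,000, ¥21,000, ¥23,000, ¥23,500 (q = 6 of N = 11).
ln(z/y) terms: ln(30000/10000) = 1.0986; ln(30000/11000) = 1.0033; ln(30000/19000) = 0.4568; ln(30000/21000) = 0.3567; ln(30000/23000) = 0.2657; ln(30000/23500) = 0.2442.
W = 3.425248 / 11 = 0.3114.

0.3114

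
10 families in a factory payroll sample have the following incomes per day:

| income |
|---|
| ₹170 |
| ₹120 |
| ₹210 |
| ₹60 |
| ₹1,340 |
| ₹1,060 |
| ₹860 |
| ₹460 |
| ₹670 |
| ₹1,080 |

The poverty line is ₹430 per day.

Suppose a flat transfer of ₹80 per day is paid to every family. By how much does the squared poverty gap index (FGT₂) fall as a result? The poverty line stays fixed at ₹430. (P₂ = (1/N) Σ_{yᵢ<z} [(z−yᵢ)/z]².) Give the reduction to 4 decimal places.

0.0865

Before: below the line — ₹60, ₹120, ₹170, ₹210; squared poverty gap index (FGT₂) = 0.188751.
After the ₹80 transfer: below the line — ₹140, ₹200, ₹250, ₹290; squared poverty gap index (FGT₂) = 0.102217.
Reduction = 0.188751 − 0.102217 = 0.0865.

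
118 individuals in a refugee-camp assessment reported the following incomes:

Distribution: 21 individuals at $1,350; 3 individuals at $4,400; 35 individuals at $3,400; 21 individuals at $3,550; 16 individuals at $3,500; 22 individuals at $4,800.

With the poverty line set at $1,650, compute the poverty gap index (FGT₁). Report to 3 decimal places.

0.032

Poor units: 21×$1,350 (q = 21 of N = 118).
Gap ratios (z−y)/z: (1650−1350)/1650 = 0.1818 (×21).
Σ = 3.818182. Dividing by the full population N = 118 gives P₁ = 0.032.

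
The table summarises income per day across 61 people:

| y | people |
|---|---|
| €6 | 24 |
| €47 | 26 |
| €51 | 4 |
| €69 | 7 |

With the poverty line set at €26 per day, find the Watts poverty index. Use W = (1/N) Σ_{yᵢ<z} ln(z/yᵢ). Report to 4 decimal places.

0.5769

Incomes under z: 24×€6 (q = 24 of N = 61).
Log gaps: ln(26/6) = 1.4663 (×24).
W = 35.192090 / 61 = 0.5769.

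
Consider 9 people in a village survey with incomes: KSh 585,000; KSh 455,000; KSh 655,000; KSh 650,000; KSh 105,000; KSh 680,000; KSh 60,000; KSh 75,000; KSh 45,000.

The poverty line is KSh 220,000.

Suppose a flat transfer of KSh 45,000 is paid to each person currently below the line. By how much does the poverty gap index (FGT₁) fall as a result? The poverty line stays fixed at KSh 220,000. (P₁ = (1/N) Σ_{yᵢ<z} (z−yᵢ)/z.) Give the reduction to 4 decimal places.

0.0909

Before: below the line — KSh 45,000, KSh 60,000, KSh 75,000, KSh 105,000; poverty gap index (FGT₁) = 0.300505.
After the KSh 45,000 transfer: below the line — KSh 90,000, KSh 105,000, KSh 120,000, KSh 150,000; poverty gap index (FGT₁) = 0.209596.
Reduction = 0.300505 − 0.209596 = 0.0909.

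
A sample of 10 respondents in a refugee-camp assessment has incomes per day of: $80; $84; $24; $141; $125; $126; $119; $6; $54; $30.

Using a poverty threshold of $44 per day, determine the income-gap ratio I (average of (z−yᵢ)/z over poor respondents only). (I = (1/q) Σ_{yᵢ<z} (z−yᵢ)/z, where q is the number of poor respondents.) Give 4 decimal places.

0.5455

Poor units: $6, $24, $30 (q = 3 of N = 10).
Shortfall ratios (z−y)/z: 0.8636, 0.4545, 0.3182; sum = 1.636364.
I averages over the q = 3 poor units only: 1.636364 / 3 = 0.5455.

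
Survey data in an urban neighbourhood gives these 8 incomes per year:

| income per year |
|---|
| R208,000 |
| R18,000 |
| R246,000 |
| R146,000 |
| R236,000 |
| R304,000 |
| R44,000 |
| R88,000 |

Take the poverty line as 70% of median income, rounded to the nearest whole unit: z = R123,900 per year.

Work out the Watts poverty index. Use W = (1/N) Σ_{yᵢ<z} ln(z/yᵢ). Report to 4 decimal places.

0.4133

Poor units: R18,000, R44,000, R88,000 (q = 3 of N = 8).
Log gaps: ln(123900/18000) = 1.9291; ln(123900/44000) = 1.0353; ln(123900/88000) = 0.3421.
W = 3.306526 / 8 = 0.4133.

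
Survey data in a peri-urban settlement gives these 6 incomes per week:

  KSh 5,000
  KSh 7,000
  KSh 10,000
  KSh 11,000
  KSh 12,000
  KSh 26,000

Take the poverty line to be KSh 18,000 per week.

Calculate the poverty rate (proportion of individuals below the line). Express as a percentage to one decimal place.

83.3%

5 of the 6 individuals have income below KSh 18,000.
H = 5/6 = 83.3%.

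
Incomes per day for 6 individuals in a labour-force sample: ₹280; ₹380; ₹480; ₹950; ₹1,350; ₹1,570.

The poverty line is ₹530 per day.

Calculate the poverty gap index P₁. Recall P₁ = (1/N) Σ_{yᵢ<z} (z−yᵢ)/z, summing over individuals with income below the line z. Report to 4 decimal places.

0.1415

Incomes under z: ₹280, ₹380, ₹480 (q = 3 of N = 6).
Gap ratios (z−y)/z: (530−280)/530 = 0.4717; (530−380)/530 = 0.2830; (530−480)/530 = 0.0943.
Sum of shortfalls = 0.849057; P₁ averages over all N: 0.849057 / 6 = 0.1415.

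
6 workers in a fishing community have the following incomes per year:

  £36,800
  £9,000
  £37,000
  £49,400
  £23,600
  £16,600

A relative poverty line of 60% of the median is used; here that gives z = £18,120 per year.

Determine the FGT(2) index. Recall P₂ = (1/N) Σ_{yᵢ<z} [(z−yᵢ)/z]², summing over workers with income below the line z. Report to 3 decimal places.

Incomes under z: £9,000, £16,600 (q = 2 of N = 6).
Normalized shortfalls: (18120−9000)/18120 = 0.5033; (18120−16600)/18120 = 0.0839.
Squared: 0.2533; 0.0070.
Sum = 0.260359; P₂ = 0.260359 / 6 = 0.043.

0.043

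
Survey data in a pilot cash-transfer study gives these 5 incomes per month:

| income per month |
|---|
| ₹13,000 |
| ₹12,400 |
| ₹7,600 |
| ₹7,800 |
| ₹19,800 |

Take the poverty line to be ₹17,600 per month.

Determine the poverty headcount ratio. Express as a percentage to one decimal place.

80.0%

4 of the 5 individuals have income below ₹17,600.
H = 4/5 = 80.0%.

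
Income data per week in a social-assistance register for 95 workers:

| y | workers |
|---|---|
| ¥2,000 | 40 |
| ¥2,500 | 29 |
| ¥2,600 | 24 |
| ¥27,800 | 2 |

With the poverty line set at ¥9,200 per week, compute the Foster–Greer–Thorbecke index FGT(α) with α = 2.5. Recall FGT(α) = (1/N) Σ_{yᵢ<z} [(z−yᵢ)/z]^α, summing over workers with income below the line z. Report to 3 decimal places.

Incomes under z: 40×¥2,000, 29×¥2,500, 24×¥2,600 (q = 93 of N = 95).
Relative gaps: (9200−2000)/9200 = 0.7826 (×40); (9200−2500)/9200 = 0.7283 (×29); (9200−2600)/9200 = 0.7174 (×24).
Raised to α = 2.5: 0.54183 (×40); 0.45260 (×29); 0.43590 (×24).
Sum = 45.260301; FGT(2.5) = 45.260301 / 95 = 0.476.

0.476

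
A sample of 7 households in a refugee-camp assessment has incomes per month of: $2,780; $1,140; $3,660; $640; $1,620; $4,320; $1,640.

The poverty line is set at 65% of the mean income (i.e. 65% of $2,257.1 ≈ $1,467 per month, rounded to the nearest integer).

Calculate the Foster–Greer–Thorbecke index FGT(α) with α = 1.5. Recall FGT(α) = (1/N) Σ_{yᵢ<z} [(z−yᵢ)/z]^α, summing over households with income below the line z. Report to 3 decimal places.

0.076

Poor units: $640, $1,140 (q = 2 of N = 7).
Normalized shortfalls: (1467−640)/1467 = 0.5637; (1467−1140)/1467 = 0.2229.
Raised to α = 1.5: 0.42327; 0.10524.
Sum = 0.528505; FGT(1.5) = 0.528505 / 7 = 0.076.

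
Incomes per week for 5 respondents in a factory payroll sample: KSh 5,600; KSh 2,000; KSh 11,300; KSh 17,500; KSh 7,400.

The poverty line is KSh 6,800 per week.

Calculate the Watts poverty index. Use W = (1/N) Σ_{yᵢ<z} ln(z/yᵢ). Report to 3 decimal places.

0.284

Below z: KSh 2,000, KSh 5,600 (q = 2 of N = 5).
Log gaps: ln(6800/2000) = 1.2238; ln(6800/5600) = 0.1942.
W = 1.417931 / 5 = 0.284.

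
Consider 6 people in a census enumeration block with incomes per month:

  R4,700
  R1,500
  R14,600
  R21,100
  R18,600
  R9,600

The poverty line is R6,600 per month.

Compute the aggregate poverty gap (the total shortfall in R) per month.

Below the line: R1,500, R4,700 (q = 2 of N = 6).
Individual gaps: 6600−1500 = 5100; 6600−4700 = 1900.
Aggregate gap = R7,000.

R7,000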